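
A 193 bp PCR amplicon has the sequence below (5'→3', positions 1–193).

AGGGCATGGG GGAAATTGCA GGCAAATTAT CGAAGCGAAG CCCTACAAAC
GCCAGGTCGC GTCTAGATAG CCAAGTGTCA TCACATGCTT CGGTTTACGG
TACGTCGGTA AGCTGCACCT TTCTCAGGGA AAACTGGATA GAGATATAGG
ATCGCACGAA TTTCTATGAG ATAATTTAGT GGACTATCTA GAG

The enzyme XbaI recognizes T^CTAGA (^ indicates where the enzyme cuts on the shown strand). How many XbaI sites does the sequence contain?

TCTAGA occurs starting at positions 62, 187.
XbaI cuts at 2 sites.

2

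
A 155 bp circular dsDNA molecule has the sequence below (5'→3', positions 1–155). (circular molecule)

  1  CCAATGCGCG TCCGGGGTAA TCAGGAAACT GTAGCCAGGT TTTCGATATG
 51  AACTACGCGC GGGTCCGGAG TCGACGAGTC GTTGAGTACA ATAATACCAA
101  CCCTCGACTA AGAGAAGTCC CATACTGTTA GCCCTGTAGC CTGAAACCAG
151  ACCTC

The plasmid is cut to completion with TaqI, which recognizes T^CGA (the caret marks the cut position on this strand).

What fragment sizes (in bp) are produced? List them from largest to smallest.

94, 33, 28 bp

TaqI sites (TCGA) start at positions 43, 71, 104.
TaqI cuts after the first base of each site, so after positions 43, 71, 104.
Circular molecule, 3 cuts → 3 fragments:
  44–71 → 28 bp
  72–104 → 33 bp
  105–155 then 1–43 → 51 + 43 = 94 bp
Sorted largest to smallest: 94, 33, 28 bp.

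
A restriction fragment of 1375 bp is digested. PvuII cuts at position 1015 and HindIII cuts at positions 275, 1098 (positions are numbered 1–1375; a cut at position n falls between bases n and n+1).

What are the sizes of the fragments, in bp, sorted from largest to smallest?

740, 277, 275, 83 bp

Combined cut positions (sorted): 275, 1015, 1098.
Linear molecule, 3 cuts → 4 fragments:
  275 − 0 = 275 bp
  1015 − 275 = 740 bp
  1098 − 1015 = 83 bp
  1375 − 1098 = 277 bp
Sorted largest to smallest: 740, 277, 275, 83 bp.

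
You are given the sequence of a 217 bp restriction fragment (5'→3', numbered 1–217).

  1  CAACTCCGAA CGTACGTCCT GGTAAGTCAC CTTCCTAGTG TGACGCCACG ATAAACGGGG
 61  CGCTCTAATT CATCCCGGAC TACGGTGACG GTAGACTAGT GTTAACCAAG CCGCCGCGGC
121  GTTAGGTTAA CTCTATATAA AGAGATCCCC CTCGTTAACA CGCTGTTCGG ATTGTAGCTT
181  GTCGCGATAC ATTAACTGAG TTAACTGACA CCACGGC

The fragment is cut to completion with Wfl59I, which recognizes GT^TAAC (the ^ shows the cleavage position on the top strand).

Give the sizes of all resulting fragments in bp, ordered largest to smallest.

Wfl59I sites (GTTAAC) start at positions 101, 126, 154, 200.
Wfl59I cuts after base 2 of each site, so after positions 102, 127, 155, 201.
Linear molecule, 4 cuts → 5 fragments:
  1–102 → 102 bp
  103–127 → 25 bp
  128–155 → 28 bp
  156–201 → 46 bp
  202–217 → 16 bp
Sorted largest to smallest: 102, 46, 28, 25, 16 bp.

102, 46, 28, 25, 16 bp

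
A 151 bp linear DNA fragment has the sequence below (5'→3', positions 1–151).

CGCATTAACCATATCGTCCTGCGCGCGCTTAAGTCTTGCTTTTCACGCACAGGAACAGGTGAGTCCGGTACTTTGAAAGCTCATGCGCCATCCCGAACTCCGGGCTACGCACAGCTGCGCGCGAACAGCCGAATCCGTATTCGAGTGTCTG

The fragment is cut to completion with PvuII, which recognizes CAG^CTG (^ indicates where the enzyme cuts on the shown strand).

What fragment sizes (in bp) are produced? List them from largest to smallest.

The PvuII site (CAGCTG) starts at position 112.
PvuII cuts after base 3 of each site, so after position 114.
Linear molecule, 1 cut → 2 fragments:
  1–114 → 114 bp
  115–151 → 37 bp
Sorted largest to smallest: 114, 37 bp.

114, 37 bp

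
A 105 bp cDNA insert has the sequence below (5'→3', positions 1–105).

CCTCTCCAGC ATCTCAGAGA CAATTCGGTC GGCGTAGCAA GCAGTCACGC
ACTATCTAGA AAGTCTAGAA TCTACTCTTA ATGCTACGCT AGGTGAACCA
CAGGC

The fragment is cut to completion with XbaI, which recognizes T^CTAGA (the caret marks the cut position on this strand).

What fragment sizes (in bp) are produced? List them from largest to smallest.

55, 41, 9 bp

XbaI sites (TCTAGA) start at positions 55, 64.
XbaI cuts after the first base of each site, so after positions 55, 64.
Linear molecule, 2 cuts → 3 fragments:
  1–55 → 55 bp
  56–64 → 9 bp
  65–105 → 41 bp
Sorted largest to smallest: 55, 41, 9 bp.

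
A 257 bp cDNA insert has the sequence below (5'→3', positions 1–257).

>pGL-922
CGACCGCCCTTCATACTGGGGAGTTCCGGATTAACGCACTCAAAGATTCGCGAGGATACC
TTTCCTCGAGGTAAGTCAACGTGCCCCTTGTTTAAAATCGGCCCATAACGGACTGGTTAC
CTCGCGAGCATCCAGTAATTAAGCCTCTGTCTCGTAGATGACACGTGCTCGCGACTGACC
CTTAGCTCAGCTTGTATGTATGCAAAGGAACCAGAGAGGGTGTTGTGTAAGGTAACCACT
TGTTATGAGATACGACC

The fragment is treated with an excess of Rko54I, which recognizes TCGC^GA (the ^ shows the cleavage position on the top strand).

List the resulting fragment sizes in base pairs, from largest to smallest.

Rko54I sites (TCGCGA) start at positions 48, 122, 169.
Rko54I cuts after base 4 of each site, so after positions 51, 125, 172.
Linear molecule, 3 cuts → 4 fragments:
  1–51 → 51 bp
  52–125 → 74 bp
  126–172 → 47 bp
  173–257 → 85 bp
Sorted largest to smallest: 85, 74, 51, 47 bp.

85, 74, 51, 47 bp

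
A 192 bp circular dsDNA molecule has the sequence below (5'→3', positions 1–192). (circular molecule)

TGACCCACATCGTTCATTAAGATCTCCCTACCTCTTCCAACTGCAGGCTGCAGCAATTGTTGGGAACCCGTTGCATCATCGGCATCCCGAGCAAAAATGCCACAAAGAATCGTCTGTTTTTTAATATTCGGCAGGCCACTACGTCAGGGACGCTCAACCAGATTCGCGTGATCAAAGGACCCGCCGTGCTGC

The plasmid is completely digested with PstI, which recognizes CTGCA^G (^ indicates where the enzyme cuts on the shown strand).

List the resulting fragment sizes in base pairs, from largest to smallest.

185, 7 bp

PstI sites (CTGCAG) start at positions 41, 48.
PstI cuts after base 5 of each site (before the last base), so after positions 45, 52.
Circular molecule, 2 cuts → 2 fragments:
  46–52 → 7 bp
  53–192 then 1–45 → 140 + 45 = 185 bp
Sorted largest to smallest: 185, 7 bp.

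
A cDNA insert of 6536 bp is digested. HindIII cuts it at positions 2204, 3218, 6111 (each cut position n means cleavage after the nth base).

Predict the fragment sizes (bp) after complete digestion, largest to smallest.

Linear molecule, 3 cuts → 4 fragments:
  2204 − 0 = 2204 bp
  3218 − 2204 = 1014 bp
  6111 − 3218 = 2893 bp
  6536 − 6111 = 425 bp
Sorted largest to smallest: 2893, 2204, 1014, 425 bp.

2893, 2204, 1014, 425 bp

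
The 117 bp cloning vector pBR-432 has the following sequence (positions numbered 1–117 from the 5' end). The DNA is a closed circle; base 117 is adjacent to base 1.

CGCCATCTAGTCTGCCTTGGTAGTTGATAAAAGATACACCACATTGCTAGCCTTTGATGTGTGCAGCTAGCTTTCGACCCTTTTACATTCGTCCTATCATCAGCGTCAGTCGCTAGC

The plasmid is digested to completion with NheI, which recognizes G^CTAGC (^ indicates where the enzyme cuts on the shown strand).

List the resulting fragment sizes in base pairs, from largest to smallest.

NheI sites (GCTAGC) start at positions 46, 66, 112.
NheI cuts after the first base of each site, so after positions 46, 66, 112.
Circular molecule, 3 cuts → 3 fragments:
  47–66 → 20 bp
  67–112 → 46 bp
  113–117 then 1–46 → 5 + 46 = 51 bp
Sorted largest to smallest: 51, 46, 20 bp.

51, 46, 20 bp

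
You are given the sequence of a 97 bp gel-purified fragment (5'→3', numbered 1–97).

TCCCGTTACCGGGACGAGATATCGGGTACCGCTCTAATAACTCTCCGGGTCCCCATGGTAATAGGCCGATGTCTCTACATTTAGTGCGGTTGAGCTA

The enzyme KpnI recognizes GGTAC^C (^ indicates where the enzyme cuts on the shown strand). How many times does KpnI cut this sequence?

GGTACC occurs starting at position 25.
KpnI cuts at 1 site.

1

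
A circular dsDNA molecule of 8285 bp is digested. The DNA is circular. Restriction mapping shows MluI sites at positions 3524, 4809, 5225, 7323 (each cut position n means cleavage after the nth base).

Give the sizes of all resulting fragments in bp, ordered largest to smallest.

Circular molecule, 4 cuts → 4 fragments:
  4809 − 3524 = 1285 bp
  5225 − 4809 = 416 bp
  7323 − 5225 = 2098 bp
  wrap: 8285 − 7323 + 3524 = 4486 bp
Sorted largest to smallest: 4486, 2098, 1285, 416 bp.

4486, 2098, 1285, 416 bp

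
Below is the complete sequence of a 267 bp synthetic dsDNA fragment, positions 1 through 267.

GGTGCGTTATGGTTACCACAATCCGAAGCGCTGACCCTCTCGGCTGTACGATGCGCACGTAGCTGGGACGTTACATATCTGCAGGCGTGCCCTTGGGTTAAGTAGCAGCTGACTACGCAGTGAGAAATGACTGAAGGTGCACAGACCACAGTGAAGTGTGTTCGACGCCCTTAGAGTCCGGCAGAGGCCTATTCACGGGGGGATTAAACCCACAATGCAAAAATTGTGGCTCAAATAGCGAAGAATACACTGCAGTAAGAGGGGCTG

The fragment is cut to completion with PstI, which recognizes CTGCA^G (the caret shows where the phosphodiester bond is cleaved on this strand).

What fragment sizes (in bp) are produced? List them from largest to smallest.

PstI sites (CTGCAG) start at positions 79, 250.
PstI cuts after base 5 of each site (before the last base), so after positions 83, 254.
Linear molecule, 2 cuts → 3 fragments:
  1–83 → 83 bp
  84–254 → 171 bp
  255–267 → 13 bp
Sorted largest to smallest: 171, 83, 13 bp.

171, 83, 13 bp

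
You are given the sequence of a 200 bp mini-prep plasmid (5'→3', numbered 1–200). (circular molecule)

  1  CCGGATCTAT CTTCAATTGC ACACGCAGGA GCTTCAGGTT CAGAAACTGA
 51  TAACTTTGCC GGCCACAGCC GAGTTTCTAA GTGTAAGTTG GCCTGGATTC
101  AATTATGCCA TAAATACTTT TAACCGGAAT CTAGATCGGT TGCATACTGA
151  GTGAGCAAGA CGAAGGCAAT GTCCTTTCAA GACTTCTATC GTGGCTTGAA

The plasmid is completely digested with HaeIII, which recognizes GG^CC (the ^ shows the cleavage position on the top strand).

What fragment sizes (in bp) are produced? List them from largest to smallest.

171, 29 bp

HaeIII sites (GGCC) start at positions 61, 90.
HaeIII cuts after base 2 of each site, so after positions 62, 91.
Circular molecule, 2 cuts → 2 fragments:
  63–91 → 29 bp
  92–200 then 1–62 → 109 + 62 = 171 bp
Sorted largest to smallest: 171, 29 bp.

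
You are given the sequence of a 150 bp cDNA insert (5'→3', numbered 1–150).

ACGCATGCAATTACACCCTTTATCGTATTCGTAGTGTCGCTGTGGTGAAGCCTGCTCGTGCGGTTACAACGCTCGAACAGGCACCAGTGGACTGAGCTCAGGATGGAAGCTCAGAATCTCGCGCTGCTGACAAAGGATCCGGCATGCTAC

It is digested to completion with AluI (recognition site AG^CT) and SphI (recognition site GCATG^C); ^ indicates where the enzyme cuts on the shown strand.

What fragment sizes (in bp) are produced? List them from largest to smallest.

AluI sites (AGCT) start at positions 95, 108.
AluI cuts after base 2 of each site, so after positions 96, 109.
SphI sites (GCATGC) start at positions 3, 142.
SphI cuts after base 5 of each site (before the last base), so after positions 7, 146.
Combined cut positions: 7, 96, 109, 146.
Linear molecule, 4 cuts → 5 fragments:
  1–7 → 7 bp
  8–96 → 89 bp
  97–109 → 13 bp
  110–146 → 37 bp
  147–150 → 4 bp
Sorted largest to smallest: 89, 37, 13, 7, 4 bp.

89, 37, 13, 7, 4 bp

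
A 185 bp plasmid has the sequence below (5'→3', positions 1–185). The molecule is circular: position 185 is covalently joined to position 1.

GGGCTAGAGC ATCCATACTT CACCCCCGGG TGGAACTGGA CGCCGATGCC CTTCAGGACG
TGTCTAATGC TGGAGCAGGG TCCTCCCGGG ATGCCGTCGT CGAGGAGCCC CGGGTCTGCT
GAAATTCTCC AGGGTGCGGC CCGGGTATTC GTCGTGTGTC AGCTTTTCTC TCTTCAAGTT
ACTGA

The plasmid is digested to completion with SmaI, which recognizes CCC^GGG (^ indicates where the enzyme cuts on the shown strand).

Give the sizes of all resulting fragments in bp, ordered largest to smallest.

SmaI sites (CCCGGG) start at positions 25, 85, 109, 140.
SmaI cuts after base 3 of each site, so after positions 27, 87, 111, 142.
Circular molecule, 4 cuts → 4 fragments:
  28–87 → 60 bp
  88–111 → 24 bp
  112–142 → 31 bp
  143–185 then 1–27 → 43 + 27 = 70 bp
Sorted largest to smallest: 70, 60, 31, 24 bp.

70, 60, 31, 24 bp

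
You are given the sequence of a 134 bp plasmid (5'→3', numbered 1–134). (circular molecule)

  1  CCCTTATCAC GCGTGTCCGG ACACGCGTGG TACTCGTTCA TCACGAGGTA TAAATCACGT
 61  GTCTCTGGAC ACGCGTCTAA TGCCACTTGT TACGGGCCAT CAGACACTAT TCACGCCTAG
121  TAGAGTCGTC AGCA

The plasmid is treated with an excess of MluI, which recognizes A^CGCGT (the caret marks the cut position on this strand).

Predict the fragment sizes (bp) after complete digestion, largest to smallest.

MluI sites (ACGCGT) start at positions 9, 23, 71.
MluI cuts after the first base of each site, so after positions 9, 23, 71.
Circular molecule, 3 cuts → 3 fragments:
  10–23 → 14 bp
  24–71 → 48 bp
  72–134 then 1–9 → 63 + 9 = 72 bp
Sorted largest to smallest: 72, 48, 14 bp.

72, 48, 14 bp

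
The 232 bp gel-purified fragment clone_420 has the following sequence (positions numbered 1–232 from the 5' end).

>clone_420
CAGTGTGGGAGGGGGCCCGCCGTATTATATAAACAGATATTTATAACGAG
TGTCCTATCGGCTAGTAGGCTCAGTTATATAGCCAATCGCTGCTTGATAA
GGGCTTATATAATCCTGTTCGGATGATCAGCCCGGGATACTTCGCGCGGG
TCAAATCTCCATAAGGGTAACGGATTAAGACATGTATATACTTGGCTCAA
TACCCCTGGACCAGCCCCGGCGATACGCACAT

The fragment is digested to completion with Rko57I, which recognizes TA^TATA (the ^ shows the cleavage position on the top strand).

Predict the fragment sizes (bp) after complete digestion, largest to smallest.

79, 50, 46, 30, 27 bp

Rko57I sites (TATATA) start at positions 26, 76, 106, 185.
Rko57I cuts after base 2 of each site, so after positions 27, 77, 107, 186.
Linear molecule, 4 cuts → 5 fragments:
  1–27 → 27 bp
  28–77 → 50 bp
  78–107 → 30 bp
  108–186 → 79 bp
  187–232 → 46 bp
Sorted largest to smallest: 79, 50, 46, 30, 27 bp.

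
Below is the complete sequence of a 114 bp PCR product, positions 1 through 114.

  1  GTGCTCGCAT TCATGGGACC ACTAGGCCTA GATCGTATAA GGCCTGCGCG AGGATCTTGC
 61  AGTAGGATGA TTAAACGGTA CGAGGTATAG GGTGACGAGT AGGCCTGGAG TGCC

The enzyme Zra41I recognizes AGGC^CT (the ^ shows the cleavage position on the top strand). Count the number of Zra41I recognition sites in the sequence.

AGGCCT occurs starting at positions 24, 40, 101.
Zra41I cuts at 3 sites.

3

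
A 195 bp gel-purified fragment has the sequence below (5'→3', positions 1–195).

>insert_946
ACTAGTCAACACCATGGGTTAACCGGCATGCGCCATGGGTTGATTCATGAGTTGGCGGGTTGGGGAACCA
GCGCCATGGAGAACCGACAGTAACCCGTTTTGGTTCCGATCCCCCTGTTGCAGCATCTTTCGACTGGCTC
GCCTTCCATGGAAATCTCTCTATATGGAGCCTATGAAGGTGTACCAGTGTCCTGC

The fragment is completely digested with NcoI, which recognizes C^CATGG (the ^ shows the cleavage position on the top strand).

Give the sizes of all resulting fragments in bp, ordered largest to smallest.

NcoI sites (CCATGG) start at positions 12, 33, 74, 146.
NcoI cuts after the first base of each site, so after positions 12, 33, 74, 146.
Linear molecule, 4 cuts → 5 fragments:
  1–12 → 12 bp
  13–33 → 21 bp
  34–74 → 41 bp
  75–146 → 72 bp
  147–195 → 49 bp
Sorted largest to smallest: 72, 49, 41, 21, 12 bp.

72, 49, 41, 21, 12 bp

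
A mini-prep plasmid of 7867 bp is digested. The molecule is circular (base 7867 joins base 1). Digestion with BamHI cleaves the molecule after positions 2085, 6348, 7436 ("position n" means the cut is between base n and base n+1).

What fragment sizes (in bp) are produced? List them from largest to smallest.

Circular molecule, 3 cuts → 3 fragments:
  6348 − 2085 = 4263 bp
  7436 − 6348 = 1088 bp
  wrap: 7867 − 7436 + 2085 = 2516 bp
Sorted largest to smallest: 4263, 2516, 1088 bp.

4263, 2516, 1088 bp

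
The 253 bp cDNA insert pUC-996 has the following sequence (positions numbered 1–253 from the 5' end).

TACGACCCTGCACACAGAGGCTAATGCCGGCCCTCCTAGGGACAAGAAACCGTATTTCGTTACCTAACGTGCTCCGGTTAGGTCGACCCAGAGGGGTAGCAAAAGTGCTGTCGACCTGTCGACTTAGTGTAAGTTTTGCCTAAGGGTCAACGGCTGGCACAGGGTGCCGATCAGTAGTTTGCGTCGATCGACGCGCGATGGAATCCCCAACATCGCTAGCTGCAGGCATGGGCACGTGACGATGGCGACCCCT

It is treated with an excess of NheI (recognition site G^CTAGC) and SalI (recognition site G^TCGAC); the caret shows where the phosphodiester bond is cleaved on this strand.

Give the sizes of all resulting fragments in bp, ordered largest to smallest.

The NheI site (GCTAGC) starts at position 215.
NheI cuts after the first base of each site, so after position 215.
SalI sites (GTCGAC) start at positions 82, 110, 118.
SalI cuts after the first base of each site, so after positions 82, 110, 118.
Combined cut positions: 82, 110, 118, 215.
Linear molecule, 4 cuts → 5 fragments:
  1–82 → 82 bp
  83–110 → 28 bp
  111–118 → 8 bp
  119–215 → 97 bp
  216–253 → 38 bp
Sorted largest to smallest: 97, 82, 38, 28, 8 bp.

97, 82, 38, 28, 8 bp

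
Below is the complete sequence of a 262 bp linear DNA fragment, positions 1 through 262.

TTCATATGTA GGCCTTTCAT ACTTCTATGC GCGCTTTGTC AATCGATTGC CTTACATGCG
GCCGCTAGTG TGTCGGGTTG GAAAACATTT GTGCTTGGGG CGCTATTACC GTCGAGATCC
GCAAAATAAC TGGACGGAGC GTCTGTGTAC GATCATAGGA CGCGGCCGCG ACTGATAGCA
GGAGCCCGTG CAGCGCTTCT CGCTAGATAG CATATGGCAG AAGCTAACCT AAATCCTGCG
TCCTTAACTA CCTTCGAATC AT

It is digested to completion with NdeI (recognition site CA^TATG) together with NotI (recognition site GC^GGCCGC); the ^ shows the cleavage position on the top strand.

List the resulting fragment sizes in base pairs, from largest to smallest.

104, 55, 50, 49, 4 bp

NdeI sites (CATATG) start at positions 3, 211.
NdeI cuts after base 2 of each site, so after positions 4, 212.
NotI sites (GCGGCCGC) start at positions 58, 162.
NotI cuts after base 2 of each site, so after positions 59, 163.
Combined cut positions: 4, 59, 163, 212.
Linear molecule, 4 cuts → 5 fragments:
  1–4 → 4 bp
  5–59 → 55 bp
  60–163 → 104 bp
  164–212 → 49 bp
  213–262 → 50 bp
Sorted largest to smallest: 104, 55, 50, 49, 4 bp.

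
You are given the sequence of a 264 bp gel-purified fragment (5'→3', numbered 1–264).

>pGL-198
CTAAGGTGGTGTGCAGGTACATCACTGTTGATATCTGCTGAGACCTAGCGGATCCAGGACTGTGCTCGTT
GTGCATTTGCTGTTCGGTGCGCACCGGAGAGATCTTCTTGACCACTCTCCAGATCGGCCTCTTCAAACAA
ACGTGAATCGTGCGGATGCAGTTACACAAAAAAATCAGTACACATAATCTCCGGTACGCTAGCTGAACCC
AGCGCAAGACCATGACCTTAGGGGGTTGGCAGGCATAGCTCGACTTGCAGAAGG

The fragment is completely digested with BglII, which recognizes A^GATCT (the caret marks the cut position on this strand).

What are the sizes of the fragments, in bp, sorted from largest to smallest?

The BglII site (AGATCT) starts at position 100.
BglII cuts after the first base of each site, so after position 100.
Linear molecule, 1 cut → 2 fragments:
  1–100 → 100 bp
  101–264 → 164 bp
Sorted largest to smallest: 164, 100 bp.

164, 100 bp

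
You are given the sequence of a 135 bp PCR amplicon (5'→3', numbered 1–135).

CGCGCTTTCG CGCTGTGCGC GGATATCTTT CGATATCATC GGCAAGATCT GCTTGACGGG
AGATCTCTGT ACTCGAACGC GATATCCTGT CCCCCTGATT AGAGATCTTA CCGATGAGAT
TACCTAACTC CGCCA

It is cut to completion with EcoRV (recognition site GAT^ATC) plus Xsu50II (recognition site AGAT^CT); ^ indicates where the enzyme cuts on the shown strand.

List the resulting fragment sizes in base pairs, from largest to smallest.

29, 24, 23, 19, 16, 14, 10 bp

EcoRV sites (GATATC) start at positions 22, 32, 81.
EcoRV cuts after base 3 of each site, so after positions 24, 34, 83.
Xsu50II sites (AGATCT) start at positions 45, 61, 103.
Xsu50II cuts after base 4 of each site, so after positions 48, 64, 106.
Combined cut positions: 24, 34, 48, 64, 83, 106.
Linear molecule, 6 cuts → 7 fragments:
  1–24 → 24 bp
  25–34 → 10 bp
  35–48 → 14 bp
  49–64 → 16 bp
  65–83 → 19 bp
  84–106 → 23 bp
  107–135 → 29 bp
Sorted largest to smallest: 29, 24, 23, 19, 16, 14, 10 bp.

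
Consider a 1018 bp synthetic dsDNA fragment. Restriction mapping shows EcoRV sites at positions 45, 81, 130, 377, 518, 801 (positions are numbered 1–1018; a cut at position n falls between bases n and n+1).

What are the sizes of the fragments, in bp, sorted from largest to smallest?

283, 247, 217, 141, 49, 45, 36 bp

Linear molecule, 6 cuts → 7 fragments:
  45 − 0 = 45 bp
  81 − 45 = 36 bp
  130 − 81 = 49 bp
  377 − 130 = 247 bp
  518 − 377 = 141 bp
  801 − 518 = 283 bp
  1018 − 801 = 217 bp
Sorted largest to smallest: 283, 247, 217, 141, 49, 45, 36 bp.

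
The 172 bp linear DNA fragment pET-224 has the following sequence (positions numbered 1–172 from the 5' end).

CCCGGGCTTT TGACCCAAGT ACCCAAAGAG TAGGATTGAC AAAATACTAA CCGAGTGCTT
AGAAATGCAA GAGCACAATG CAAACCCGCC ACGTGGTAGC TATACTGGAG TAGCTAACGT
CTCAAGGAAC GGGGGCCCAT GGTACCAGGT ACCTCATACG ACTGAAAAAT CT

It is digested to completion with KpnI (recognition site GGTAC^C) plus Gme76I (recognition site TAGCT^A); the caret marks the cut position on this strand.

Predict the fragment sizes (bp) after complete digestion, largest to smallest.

101, 30, 20, 14, 7 bp

KpnI sites (GGTACC) start at positions 141, 148.
KpnI cuts after base 5 of each site (before the last base), so after positions 145, 152.
Gme76I sites (TAGCTA) start at positions 97, 111.
Gme76I cuts after base 5 of each site (before the last base), so after positions 101, 115.
Combined cut positions: 101, 115, 145, 152.
Linear molecule, 4 cuts → 5 fragments:
  1–101 → 101 bp
  102–115 → 14 bp
  116–145 → 30 bp
  146–152 → 7 bp
  153–172 → 20 bp
Sorted largest to smallest: 101, 30, 20, 14, 7 bp.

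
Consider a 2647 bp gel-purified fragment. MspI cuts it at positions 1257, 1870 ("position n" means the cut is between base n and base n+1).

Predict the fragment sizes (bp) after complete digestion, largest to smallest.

Linear molecule, 2 cuts → 3 fragments:
  1257 − 0 = 1257 bp
  1870 − 1257 = 613 bp
  2647 − 1870 = 777 bp
Sorted largest to smallest: 1257, 777, 613 bp.

1257, 777, 613 bp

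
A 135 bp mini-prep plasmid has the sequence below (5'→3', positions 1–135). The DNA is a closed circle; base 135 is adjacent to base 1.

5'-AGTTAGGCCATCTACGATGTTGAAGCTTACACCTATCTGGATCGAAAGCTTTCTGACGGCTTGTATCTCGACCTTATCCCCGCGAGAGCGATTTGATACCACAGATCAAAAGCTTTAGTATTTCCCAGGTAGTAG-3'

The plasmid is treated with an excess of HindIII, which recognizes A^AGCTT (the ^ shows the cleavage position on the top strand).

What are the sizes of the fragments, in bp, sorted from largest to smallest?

64, 48, 23 bp

HindIII sites (AAGCTT) start at positions 23, 46, 110.
HindIII cuts after the first base of each site, so after positions 23, 46, 110.
Circular molecule, 3 cuts → 3 fragments:
  24–46 → 23 bp
  47–110 → 64 bp
  111–135 then 1–23 → 25 + 23 = 48 bp
Sorted largest to smallest: 64, 48, 23 bp.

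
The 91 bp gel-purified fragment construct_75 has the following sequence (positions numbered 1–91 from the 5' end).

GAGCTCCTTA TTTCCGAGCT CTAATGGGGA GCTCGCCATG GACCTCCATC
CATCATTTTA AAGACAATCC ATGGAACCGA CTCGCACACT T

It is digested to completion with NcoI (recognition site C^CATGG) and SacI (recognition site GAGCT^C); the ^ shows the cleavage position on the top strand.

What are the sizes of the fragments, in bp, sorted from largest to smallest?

NcoI sites (CCATGG) start at positions 36, 69.
NcoI cuts after the first base of each site, so after positions 36, 69.
SacI sites (GAGCTC) start at positions 1, 16, 29.
SacI cuts after base 5 of each site (before the last base), so after positions 5, 20, 33.
Combined cut positions: 5, 20, 33, 36, 69.
Linear molecule, 5 cuts → 6 fragments:
  1–5 → 5 bp
  6–20 → 15 bp
  21–33 → 13 bp
  34–36 → 3 bp
  37–69 → 33 bp
  70–91 → 22 bp
Sorted largest to smallest: 33, 22, 15, 13, 5, 3 bp.

33, 22, 15, 13, 5, 3 bp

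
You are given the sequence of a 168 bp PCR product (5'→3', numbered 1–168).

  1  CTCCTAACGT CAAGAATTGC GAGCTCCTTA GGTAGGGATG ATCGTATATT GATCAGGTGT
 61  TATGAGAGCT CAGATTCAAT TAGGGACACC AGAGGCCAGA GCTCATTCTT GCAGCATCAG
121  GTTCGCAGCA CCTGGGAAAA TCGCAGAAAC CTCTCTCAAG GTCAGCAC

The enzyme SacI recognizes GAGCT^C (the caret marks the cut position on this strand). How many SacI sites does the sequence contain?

3

GAGCTC occurs starting at positions 21, 66, 99.
SacI cuts at 3 sites.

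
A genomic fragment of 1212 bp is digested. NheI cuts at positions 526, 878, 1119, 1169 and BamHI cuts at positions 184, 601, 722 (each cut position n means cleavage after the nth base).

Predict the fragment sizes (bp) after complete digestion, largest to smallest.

342, 241, 184, 156, 121, 75, 50, 43 bp

Combined cut positions (sorted): 184, 526, 601, 722, 878, 1119, 1169.
Linear molecule, 7 cuts → 8 fragments:
  184 − 0 = 184 bp
  526 − 184 = 342 bp
  601 − 526 = 75 bp
  722 − 601 = 121 bp
  878 − 722 = 156 bp
  1119 − 878 = 241 bp
  1169 − 1119 = 50 bp
  1212 − 1169 = 43 bp
Sorted largest to smallest: 342, 241, 184, 156, 121, 75, 50, 43 bp.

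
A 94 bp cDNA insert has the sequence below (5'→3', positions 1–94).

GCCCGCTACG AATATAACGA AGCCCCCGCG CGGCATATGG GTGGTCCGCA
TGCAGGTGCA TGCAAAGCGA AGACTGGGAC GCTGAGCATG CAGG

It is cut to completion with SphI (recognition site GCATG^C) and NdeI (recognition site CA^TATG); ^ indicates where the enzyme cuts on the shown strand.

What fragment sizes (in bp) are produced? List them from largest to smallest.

35, 28, 17, 10, 4 bp

SphI sites (GCATGC) start at positions 48, 58, 86.
SphI cuts after base 5 of each site (before the last base), so after positions 52, 62, 90.
The NdeI site (CATATG) starts at position 34.
NdeI cuts after base 2 of each site, so after position 35.
Combined cut positions: 35, 52, 62, 90.
Linear molecule, 4 cuts → 5 fragments:
  1–35 → 35 bp
  36–52 → 17 bp
  53–62 → 10 bp
  63–90 → 28 bp
  91–94 → 4 bp
Sorted largest to smallest: 35, 28, 17, 10, 4 bp.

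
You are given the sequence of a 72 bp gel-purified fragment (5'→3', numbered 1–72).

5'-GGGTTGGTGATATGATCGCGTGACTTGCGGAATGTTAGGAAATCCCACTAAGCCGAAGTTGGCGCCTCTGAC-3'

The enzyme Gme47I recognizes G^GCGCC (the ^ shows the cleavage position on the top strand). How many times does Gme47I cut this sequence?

GGCGCC occurs starting at position 61.
Gme47I cuts at 1 site.

1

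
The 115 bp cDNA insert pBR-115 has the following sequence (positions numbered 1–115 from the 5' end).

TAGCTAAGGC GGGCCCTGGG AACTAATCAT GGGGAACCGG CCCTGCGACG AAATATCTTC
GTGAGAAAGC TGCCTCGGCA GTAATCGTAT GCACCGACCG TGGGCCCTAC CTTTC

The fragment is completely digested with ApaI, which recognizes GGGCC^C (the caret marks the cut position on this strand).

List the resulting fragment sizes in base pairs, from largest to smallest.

ApaI sites (GGGCCC) start at positions 11, 102.
ApaI cuts after base 5 of each site (before the last base), so after positions 15, 106.
Linear molecule, 2 cuts → 3 fragments:
  1–15 → 15 bp
  16–106 → 91 bp
  107–115 → 9 bp
Sorted largest to smallest: 91, 15, 9 bp.

91, 15, 9 bp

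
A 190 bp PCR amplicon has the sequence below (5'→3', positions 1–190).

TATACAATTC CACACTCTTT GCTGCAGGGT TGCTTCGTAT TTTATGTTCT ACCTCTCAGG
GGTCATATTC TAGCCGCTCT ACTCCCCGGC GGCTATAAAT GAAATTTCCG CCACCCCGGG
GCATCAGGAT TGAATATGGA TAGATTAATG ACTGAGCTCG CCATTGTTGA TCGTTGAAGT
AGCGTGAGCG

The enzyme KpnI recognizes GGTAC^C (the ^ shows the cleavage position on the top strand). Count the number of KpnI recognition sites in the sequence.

0

No occurrence of GGTACC is present in the sequence.
KpnI does not cut: 0 sites.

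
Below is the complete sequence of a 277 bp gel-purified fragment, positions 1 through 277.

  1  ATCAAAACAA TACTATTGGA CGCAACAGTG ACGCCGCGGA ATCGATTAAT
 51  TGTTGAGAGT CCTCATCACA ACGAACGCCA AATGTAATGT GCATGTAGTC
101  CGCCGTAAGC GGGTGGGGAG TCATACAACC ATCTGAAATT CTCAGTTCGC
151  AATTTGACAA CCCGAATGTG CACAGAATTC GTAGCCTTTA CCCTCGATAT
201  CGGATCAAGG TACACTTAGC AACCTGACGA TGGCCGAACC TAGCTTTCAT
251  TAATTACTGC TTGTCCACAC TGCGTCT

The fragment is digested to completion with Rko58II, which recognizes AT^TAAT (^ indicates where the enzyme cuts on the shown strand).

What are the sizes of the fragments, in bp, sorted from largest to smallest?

Rko58II sites (ATTAAT) start at positions 45, 249.
Rko58II cuts after base 2 of each site, so after positions 46, 250.
Linear molecule, 2 cuts → 3 fragments:
  1–46 → 46 bp
  47–250 → 204 bp
  251–277 → 27 bp
Sorted largest to smallest: 204, 46, 27 bp.

204, 46, 27 bp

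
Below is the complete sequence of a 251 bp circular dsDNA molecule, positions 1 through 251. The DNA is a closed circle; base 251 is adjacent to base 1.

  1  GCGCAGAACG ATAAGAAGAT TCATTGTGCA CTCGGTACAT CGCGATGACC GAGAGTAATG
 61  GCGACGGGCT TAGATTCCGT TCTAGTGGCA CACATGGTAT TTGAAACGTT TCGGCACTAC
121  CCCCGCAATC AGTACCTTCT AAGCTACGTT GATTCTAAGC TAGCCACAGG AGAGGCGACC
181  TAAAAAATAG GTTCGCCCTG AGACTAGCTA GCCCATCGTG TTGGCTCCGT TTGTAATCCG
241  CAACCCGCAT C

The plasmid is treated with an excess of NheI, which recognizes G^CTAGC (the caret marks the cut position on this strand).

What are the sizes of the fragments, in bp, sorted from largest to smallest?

203, 48 bp

NheI sites (GCTAGC) start at positions 159, 207.
NheI cuts after the first base of each site, so after positions 159, 207.
Circular molecule, 2 cuts → 2 fragments:
  160–207 → 48 bp
  208–251 then 1–159 → 44 + 159 = 203 bp
Sorted largest to smallest: 203, 48 bp.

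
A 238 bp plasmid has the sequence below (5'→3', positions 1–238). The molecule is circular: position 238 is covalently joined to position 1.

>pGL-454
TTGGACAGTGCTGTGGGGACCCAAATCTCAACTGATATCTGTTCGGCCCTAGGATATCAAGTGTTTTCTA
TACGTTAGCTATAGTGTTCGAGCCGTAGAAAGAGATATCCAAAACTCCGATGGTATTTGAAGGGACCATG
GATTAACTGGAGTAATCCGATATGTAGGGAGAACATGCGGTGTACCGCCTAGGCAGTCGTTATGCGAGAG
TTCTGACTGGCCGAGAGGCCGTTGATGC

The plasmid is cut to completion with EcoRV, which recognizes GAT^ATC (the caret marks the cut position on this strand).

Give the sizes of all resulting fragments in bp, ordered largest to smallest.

168, 51, 19 bp

EcoRV sites (GATATC) start at positions 34, 53, 104.
EcoRV cuts after base 3 of each site, so after positions 36, 55, 106.
Circular molecule, 3 cuts → 3 fragments:
  37–55 → 19 bp
  56–106 → 51 bp
  107–238 then 1–36 → 132 + 36 = 168 bp
Sorted largest to smallest: 168, 51, 19 bp.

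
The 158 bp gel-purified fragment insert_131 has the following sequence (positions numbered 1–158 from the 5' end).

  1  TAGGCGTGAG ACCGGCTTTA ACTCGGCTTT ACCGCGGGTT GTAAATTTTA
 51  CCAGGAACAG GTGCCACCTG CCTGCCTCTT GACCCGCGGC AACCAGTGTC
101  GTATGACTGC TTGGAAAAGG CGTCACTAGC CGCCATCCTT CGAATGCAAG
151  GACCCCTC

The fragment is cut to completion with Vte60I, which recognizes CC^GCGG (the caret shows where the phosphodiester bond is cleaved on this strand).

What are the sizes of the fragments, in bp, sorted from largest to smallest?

73, 52, 33 bp

Vte60I sites (CCGCGG) start at positions 32, 84.
Vte60I cuts after base 2 of each site, so after positions 33, 85.
Linear molecule, 2 cuts → 3 fragments:
  1–33 → 33 bp
  34–85 → 52 bp
  86–158 → 73 bp
Sorted largest to smallest: 73, 52, 33 bp.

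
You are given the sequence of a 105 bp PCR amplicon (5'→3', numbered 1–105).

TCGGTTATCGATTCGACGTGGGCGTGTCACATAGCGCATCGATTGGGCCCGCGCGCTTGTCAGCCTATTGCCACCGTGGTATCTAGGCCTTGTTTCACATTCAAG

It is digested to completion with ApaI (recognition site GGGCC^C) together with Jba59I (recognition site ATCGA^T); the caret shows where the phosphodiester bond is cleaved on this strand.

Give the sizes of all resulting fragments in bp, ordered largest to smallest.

The ApaI site (GGGCCC) starts at position 45.
ApaI cuts after base 5 of each site (before the last base), so after position 49.
Jba59I sites (ATCGAT) start at positions 7, 38.
Jba59I cuts after base 5 of each site (before the last base), so after positions 11, 42.
Combined cut positions: 11, 42, 49.
Linear molecule, 3 cuts → 4 fragments:
  1–11 → 11 bp
  12–42 → 31 bp
  43–49 → 7 bp
  50–105 → 56 bp
Sorted largest to smallest: 56, 31, 11, 7 bp.

56, 31, 11, 7 bp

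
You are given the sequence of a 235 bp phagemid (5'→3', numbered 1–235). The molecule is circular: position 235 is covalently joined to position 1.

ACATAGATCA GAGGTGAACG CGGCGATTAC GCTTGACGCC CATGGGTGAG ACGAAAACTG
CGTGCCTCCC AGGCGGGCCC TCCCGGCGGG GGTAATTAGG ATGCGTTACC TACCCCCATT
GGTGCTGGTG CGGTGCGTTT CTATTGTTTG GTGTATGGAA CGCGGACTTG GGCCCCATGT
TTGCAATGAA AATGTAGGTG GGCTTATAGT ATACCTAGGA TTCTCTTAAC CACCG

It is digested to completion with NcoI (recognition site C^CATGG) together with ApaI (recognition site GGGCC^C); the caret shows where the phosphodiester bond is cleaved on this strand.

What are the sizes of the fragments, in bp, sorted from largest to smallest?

The NcoI site (CCATGG) starts at position 40.
NcoI cuts after the first base of each site, so after position 40.
ApaI sites (GGGCCC) start at positions 75, 170.
ApaI cuts after base 5 of each site (before the last base), so after positions 79, 174.
Combined cut positions: 40, 79, 174.
Circular molecule, 3 cuts → 3 fragments:
  41–79 → 39 bp
  80–174 → 95 bp
  175–235 then 1–40 → 61 + 40 = 101 bp
Sorted largest to smallest: 101, 95, 39 bp.

101, 95, 39 bp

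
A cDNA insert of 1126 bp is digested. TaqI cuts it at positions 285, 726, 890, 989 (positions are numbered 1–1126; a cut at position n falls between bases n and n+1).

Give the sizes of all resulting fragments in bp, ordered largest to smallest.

Linear molecule, 4 cuts → 5 fragments:
  285 − 0 = 285 bp
  726 − 285 = 441 bp
  890 − 726 = 164 bp
  989 − 890 = 99 bp
  1126 − 989 = 137 bp
Sorted largest to smallest: 441, 285, 164, 137, 99 bp.

441, 285, 164, 137, 99 bp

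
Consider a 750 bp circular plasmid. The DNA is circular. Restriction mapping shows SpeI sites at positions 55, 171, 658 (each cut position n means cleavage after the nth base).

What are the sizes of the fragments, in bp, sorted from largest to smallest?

487, 147, 116 bp

Circular molecule, 3 cuts → 3 fragments:
  171 − 55 = 116 bp
  658 − 171 = 487 bp
  wrap: 750 − 658 + 55 = 147 bp
Sorted largest to smallest: 487, 147, 116 bp.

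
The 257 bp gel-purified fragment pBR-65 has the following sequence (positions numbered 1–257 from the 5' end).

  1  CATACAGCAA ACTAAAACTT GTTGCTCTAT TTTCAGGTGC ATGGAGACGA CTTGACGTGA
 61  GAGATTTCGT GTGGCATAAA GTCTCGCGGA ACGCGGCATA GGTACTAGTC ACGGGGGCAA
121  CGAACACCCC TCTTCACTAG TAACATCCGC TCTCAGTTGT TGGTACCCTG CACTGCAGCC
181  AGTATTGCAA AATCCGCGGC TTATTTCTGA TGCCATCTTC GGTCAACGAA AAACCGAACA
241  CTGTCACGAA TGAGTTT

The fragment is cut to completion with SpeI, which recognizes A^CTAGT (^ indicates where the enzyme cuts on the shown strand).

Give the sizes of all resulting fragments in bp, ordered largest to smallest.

121, 104, 32 bp

SpeI sites (ACTAGT) start at positions 104, 136.
SpeI cuts after the first base of each site, so after positions 104, 136.
Linear molecule, 2 cuts → 3 fragments:
  1–104 → 104 bp
  105–136 → 32 bp
  137–257 → 121 bp
Sorted largest to smallest: 121, 104, 32 bp.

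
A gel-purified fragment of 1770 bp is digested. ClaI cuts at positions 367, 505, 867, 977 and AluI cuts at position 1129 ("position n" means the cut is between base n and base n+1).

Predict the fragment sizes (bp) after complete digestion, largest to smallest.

Combined cut positions (sorted): 367, 505, 867, 977, 1129.
Linear molecule, 5 cuts → 6 fragments:
  367 − 0 = 367 bp
  505 − 367 = 138 bp
  867 − 505 = 362 bp
  977 − 867 = 110 bp
  1129 − 977 = 152 bp
  1770 − 1129 = 641 bp
Sorted largest to smallest: 641, 367, 362, 152, 138, 110 bp.

641, 367, 362, 152, 138, 110 bp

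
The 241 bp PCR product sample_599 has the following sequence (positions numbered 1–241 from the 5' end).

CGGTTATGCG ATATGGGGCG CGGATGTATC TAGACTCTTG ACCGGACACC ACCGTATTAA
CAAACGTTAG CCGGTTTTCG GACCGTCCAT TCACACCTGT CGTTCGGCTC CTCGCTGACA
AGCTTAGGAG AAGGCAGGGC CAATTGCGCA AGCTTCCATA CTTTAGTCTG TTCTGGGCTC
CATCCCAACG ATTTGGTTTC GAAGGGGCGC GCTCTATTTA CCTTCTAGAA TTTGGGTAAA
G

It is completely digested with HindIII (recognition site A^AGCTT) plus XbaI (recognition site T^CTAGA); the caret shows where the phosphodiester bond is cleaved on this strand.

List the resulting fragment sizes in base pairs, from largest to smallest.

HindIII sites (AAGCTT) start at positions 120, 150.
HindIII cuts after the first base of each site, so after positions 120, 150.
XbaI sites (TCTAGA) start at positions 29, 224.
XbaI cuts after the first base of each site, so after positions 29, 224.
Combined cut positions: 29, 120, 150, 224.
Linear molecule, 4 cuts → 5 fragments:
  1–29 → 29 bp
  30–120 → 91 bp
  121–150 → 30 bp
  151–224 → 74 bp
  225–241 → 17 bp
Sorted largest to smallest: 91, 74, 30, 29, 17 bp.

91, 74, 30, 29, 17 bp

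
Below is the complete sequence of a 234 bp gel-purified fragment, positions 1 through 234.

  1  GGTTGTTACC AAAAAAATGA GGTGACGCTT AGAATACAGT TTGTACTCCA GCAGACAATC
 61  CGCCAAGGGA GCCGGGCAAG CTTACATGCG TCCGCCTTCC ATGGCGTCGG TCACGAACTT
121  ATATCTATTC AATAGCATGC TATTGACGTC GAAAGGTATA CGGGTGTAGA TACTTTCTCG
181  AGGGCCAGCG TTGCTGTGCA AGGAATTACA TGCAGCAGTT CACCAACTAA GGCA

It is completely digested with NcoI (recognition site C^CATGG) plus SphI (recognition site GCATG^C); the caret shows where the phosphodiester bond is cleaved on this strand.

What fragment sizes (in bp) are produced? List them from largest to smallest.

The NcoI site (CCATGG) starts at position 99.
NcoI cuts after the first base of each site, so after position 99.
The SphI site (GCATGC) starts at position 135.
SphI cuts after base 5 of each site (before the last base), so after position 139.
Combined cut positions: 99, 139.
Linear molecule, 2 cuts → 3 fragments:
  1–99 → 99 bp
  100–139 → 40 bp
  140–234 → 95 bp
Sorted largest to smallest: 99, 95, 40 bp.

99, 95, 40 bp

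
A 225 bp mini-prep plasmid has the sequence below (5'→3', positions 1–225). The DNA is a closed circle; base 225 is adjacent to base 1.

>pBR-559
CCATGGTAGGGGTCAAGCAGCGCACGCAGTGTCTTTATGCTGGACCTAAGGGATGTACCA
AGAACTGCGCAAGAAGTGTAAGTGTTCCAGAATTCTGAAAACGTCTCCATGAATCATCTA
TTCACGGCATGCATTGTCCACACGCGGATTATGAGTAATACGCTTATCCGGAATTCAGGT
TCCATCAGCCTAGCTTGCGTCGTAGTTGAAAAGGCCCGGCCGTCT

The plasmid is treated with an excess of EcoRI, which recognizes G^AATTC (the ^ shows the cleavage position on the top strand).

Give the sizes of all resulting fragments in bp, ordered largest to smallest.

EcoRI sites (GAATTC) start at positions 90, 171.
EcoRI cuts after the first base of each site, so after positions 90, 171.
Circular molecule, 2 cuts → 2 fragments:
  91–171 → 81 bp
  172–225 then 1–90 → 54 + 90 = 144 bp
Sorted largest to smallest: 144, 81 bp.

144, 81 bp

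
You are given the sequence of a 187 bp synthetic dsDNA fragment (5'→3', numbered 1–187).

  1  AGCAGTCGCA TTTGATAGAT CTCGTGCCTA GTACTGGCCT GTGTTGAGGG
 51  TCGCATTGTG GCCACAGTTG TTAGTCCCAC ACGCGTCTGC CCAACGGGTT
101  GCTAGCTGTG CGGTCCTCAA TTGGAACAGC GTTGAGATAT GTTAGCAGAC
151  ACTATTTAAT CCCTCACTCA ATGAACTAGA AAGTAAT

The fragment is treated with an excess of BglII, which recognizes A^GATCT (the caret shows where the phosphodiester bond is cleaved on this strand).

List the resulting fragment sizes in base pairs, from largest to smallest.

The BglII site (AGATCT) starts at position 17.
BglII cuts after the first base of each site, so after position 17.
Linear molecule, 1 cut → 2 fragments:
  1–17 → 17 bp
  18–187 → 170 bp
Sorted largest to smallest: 170, 17 bp.

170, 17 bp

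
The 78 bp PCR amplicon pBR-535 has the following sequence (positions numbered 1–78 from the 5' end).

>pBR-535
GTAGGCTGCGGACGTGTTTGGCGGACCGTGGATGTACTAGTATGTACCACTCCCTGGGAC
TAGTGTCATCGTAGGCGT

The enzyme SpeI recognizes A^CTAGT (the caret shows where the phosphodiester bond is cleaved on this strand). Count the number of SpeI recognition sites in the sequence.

2

ACTAGT occurs starting at positions 36, 59.
SpeI cuts at 2 sites.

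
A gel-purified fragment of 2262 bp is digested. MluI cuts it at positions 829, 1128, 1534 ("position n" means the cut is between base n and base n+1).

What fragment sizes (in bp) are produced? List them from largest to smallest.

829, 728, 406, 299 bp

Linear molecule, 3 cuts → 4 fragments:
  829 − 0 = 829 bp
  1128 − 829 = 299 bp
  1534 − 1128 = 406 bp
  2262 − 1534 = 728 bp
Sorted largest to smallest: 829, 728, 406, 299 bp.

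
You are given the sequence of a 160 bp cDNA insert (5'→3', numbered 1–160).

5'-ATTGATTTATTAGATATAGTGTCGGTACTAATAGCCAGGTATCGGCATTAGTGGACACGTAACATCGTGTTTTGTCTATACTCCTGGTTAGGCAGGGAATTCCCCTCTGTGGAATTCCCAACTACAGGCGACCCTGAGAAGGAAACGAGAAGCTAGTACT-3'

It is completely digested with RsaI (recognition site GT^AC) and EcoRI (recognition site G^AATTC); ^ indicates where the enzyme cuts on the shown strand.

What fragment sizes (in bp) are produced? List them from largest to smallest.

RsaI sites (GTAC) start at positions 25, 156.
RsaI cuts after base 2 of each site, so after positions 26, 157.
EcoRI sites (GAATTC) start at positions 97, 112.
EcoRI cuts after the first base of each site, so after positions 97, 112.
Combined cut positions: 26, 97, 112, 157.
Linear molecule, 4 cuts → 5 fragments:
  1–26 → 26 bp
  27–97 → 71 bp
  98–112 → 15 bp
  113–157 → 45 bp
  158–160 → 3 bp
Sorted largest to smallest: 71, 45, 26, 15, 3 bp.

71, 45, 26, 15, 3 bp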